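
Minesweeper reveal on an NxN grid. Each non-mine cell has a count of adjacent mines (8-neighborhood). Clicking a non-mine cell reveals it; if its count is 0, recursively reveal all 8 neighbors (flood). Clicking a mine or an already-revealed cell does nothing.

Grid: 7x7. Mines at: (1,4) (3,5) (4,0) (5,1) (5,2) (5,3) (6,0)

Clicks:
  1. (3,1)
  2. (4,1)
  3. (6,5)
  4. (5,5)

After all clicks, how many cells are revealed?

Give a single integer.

Click 1 (3,1) count=1: revealed 1 new [(3,1)] -> total=1
Click 2 (4,1) count=3: revealed 1 new [(4,1)] -> total=2
Click 3 (6,5) count=0: revealed 9 new [(4,4) (4,5) (4,6) (5,4) (5,5) (5,6) (6,4) (6,5) (6,6)] -> total=11
Click 4 (5,5) count=0: revealed 0 new [(none)] -> total=11

Answer: 11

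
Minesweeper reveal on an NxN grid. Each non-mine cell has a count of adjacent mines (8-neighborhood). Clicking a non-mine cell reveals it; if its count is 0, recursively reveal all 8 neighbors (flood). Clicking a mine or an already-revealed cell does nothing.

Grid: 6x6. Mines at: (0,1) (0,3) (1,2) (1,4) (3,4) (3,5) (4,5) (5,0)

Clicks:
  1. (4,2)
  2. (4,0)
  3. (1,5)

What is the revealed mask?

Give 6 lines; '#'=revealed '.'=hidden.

Click 1 (4,2) count=0: revealed 19 new [(1,0) (1,1) (2,0) (2,1) (2,2) (2,3) (3,0) (3,1) (3,2) (3,3) (4,0) (4,1) (4,2) (4,3) (4,4) (5,1) (5,2) (5,3) (5,4)] -> total=19
Click 2 (4,0) count=1: revealed 0 new [(none)] -> total=19
Click 3 (1,5) count=1: revealed 1 new [(1,5)] -> total=20

Answer: ......
##...#
####..
####..
#####.
.####.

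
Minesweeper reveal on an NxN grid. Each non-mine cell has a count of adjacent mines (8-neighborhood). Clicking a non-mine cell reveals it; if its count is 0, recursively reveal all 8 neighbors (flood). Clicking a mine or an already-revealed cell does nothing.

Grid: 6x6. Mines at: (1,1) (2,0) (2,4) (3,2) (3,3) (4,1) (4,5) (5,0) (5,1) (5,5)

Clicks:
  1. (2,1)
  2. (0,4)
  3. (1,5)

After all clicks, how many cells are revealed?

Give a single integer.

Click 1 (2,1) count=3: revealed 1 new [(2,1)] -> total=1
Click 2 (0,4) count=0: revealed 8 new [(0,2) (0,3) (0,4) (0,5) (1,2) (1,3) (1,4) (1,5)] -> total=9
Click 3 (1,5) count=1: revealed 0 new [(none)] -> total=9

Answer: 9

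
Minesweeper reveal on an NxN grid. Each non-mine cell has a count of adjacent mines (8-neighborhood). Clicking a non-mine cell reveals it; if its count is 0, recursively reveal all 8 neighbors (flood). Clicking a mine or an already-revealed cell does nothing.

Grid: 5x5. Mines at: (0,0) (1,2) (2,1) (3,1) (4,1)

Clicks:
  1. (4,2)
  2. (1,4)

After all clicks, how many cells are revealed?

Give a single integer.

Click 1 (4,2) count=2: revealed 1 new [(4,2)] -> total=1
Click 2 (1,4) count=0: revealed 12 new [(0,3) (0,4) (1,3) (1,4) (2,2) (2,3) (2,4) (3,2) (3,3) (3,4) (4,3) (4,4)] -> total=13

Answer: 13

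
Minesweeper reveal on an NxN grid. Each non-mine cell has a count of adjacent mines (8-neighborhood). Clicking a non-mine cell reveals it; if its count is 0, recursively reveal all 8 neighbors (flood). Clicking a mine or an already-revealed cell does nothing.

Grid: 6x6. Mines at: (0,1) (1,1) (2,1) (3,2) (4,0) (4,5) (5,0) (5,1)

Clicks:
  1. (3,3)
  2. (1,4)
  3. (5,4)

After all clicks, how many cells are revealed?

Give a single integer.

Click 1 (3,3) count=1: revealed 1 new [(3,3)] -> total=1
Click 2 (1,4) count=0: revealed 14 new [(0,2) (0,3) (0,4) (0,5) (1,2) (1,3) (1,4) (1,5) (2,2) (2,3) (2,4) (2,5) (3,4) (3,5)] -> total=15
Click 3 (5,4) count=1: revealed 1 new [(5,4)] -> total=16

Answer: 16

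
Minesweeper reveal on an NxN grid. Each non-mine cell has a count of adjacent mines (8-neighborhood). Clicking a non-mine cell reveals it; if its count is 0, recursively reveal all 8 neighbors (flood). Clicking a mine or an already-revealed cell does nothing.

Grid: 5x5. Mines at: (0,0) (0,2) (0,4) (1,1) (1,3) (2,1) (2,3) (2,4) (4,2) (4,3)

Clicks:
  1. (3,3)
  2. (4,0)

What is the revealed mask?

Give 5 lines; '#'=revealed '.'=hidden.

Answer: .....
.....
.....
##.#.
##...

Derivation:
Click 1 (3,3) count=4: revealed 1 new [(3,3)] -> total=1
Click 2 (4,0) count=0: revealed 4 new [(3,0) (3,1) (4,0) (4,1)] -> total=5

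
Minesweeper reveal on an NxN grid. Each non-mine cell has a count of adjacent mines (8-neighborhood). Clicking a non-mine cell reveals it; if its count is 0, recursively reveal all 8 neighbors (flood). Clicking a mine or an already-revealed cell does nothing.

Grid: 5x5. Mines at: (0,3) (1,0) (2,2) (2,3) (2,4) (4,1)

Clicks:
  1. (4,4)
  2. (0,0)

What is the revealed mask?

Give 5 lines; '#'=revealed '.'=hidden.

Answer: #....
.....
.....
..###
..###

Derivation:
Click 1 (4,4) count=0: revealed 6 new [(3,2) (3,3) (3,4) (4,2) (4,3) (4,4)] -> total=6
Click 2 (0,0) count=1: revealed 1 new [(0,0)] -> total=7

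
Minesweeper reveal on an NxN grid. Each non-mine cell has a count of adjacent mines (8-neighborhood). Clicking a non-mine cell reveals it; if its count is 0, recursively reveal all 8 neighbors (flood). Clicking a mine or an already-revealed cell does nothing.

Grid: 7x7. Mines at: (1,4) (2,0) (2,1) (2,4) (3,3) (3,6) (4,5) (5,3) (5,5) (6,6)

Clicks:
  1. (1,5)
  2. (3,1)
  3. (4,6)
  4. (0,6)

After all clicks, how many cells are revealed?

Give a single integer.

Click 1 (1,5) count=2: revealed 1 new [(1,5)] -> total=1
Click 2 (3,1) count=2: revealed 1 new [(3,1)] -> total=2
Click 3 (4,6) count=3: revealed 1 new [(4,6)] -> total=3
Click 4 (0,6) count=0: revealed 5 new [(0,5) (0,6) (1,6) (2,5) (2,6)] -> total=8

Answer: 8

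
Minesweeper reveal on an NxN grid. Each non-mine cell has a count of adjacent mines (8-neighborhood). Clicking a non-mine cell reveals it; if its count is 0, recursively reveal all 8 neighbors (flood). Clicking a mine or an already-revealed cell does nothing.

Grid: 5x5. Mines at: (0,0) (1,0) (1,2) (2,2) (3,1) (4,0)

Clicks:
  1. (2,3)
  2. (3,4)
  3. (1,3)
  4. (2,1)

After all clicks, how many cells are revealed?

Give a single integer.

Click 1 (2,3) count=2: revealed 1 new [(2,3)] -> total=1
Click 2 (3,4) count=0: revealed 11 new [(0,3) (0,4) (1,3) (1,4) (2,4) (3,2) (3,3) (3,4) (4,2) (4,3) (4,4)] -> total=12
Click 3 (1,3) count=2: revealed 0 new [(none)] -> total=12
Click 4 (2,1) count=4: revealed 1 new [(2,1)] -> total=13

Answer: 13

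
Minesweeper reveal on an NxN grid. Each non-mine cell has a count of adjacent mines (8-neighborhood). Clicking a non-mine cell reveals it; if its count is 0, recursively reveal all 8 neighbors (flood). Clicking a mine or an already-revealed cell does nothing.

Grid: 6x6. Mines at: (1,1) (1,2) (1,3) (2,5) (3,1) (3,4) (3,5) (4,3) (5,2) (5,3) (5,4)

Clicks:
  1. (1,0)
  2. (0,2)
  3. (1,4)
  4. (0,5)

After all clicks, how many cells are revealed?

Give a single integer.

Answer: 6

Derivation:
Click 1 (1,0) count=1: revealed 1 new [(1,0)] -> total=1
Click 2 (0,2) count=3: revealed 1 new [(0,2)] -> total=2
Click 3 (1,4) count=2: revealed 1 new [(1,4)] -> total=3
Click 4 (0,5) count=0: revealed 3 new [(0,4) (0,5) (1,5)] -> total=6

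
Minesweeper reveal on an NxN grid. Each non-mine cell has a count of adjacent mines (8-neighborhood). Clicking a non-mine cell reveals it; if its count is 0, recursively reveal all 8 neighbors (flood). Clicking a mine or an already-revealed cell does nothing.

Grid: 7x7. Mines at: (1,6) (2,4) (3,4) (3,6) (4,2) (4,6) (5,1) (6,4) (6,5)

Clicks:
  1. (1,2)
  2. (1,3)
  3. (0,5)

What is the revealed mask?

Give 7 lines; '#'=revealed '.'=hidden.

Answer: ######.
######.
####...
####...
##.....
.......
.......

Derivation:
Click 1 (1,2) count=0: revealed 22 new [(0,0) (0,1) (0,2) (0,3) (0,4) (0,5) (1,0) (1,1) (1,2) (1,3) (1,4) (1,5) (2,0) (2,1) (2,2) (2,3) (3,0) (3,1) (3,2) (3,3) (4,0) (4,1)] -> total=22
Click 2 (1,3) count=1: revealed 0 new [(none)] -> total=22
Click 3 (0,5) count=1: revealed 0 new [(none)] -> total=22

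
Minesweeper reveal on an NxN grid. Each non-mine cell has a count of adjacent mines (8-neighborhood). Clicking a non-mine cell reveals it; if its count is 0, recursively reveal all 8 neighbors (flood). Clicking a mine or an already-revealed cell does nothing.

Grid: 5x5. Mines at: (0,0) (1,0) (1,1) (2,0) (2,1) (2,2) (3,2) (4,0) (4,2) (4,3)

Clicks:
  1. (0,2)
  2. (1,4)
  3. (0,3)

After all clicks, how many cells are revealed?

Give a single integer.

Answer: 10

Derivation:
Click 1 (0,2) count=1: revealed 1 new [(0,2)] -> total=1
Click 2 (1,4) count=0: revealed 9 new [(0,3) (0,4) (1,2) (1,3) (1,4) (2,3) (2,4) (3,3) (3,4)] -> total=10
Click 3 (0,3) count=0: revealed 0 new [(none)] -> total=10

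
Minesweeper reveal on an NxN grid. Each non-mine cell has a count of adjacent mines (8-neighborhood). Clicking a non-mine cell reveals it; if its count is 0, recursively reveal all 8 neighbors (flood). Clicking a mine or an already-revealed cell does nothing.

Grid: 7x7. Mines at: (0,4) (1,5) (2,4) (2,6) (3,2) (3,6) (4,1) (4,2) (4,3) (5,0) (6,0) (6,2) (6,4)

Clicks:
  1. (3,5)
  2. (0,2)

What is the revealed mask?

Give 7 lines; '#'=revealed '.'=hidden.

Click 1 (3,5) count=3: revealed 1 new [(3,5)] -> total=1
Click 2 (0,2) count=0: revealed 14 new [(0,0) (0,1) (0,2) (0,3) (1,0) (1,1) (1,2) (1,3) (2,0) (2,1) (2,2) (2,3) (3,0) (3,1)] -> total=15

Answer: ####...
####...
####...
##...#.
.......
.......
.......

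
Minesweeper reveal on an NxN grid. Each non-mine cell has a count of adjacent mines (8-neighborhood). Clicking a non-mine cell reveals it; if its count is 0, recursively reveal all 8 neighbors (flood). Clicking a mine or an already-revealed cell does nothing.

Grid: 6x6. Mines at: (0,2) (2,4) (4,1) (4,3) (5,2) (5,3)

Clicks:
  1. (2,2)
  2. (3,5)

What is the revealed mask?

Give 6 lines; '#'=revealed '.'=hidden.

Click 1 (2,2) count=0: revealed 14 new [(0,0) (0,1) (1,0) (1,1) (1,2) (1,3) (2,0) (2,1) (2,2) (2,3) (3,0) (3,1) (3,2) (3,3)] -> total=14
Click 2 (3,5) count=1: revealed 1 new [(3,5)] -> total=15

Answer: ##....
####..
####..
####.#
......
......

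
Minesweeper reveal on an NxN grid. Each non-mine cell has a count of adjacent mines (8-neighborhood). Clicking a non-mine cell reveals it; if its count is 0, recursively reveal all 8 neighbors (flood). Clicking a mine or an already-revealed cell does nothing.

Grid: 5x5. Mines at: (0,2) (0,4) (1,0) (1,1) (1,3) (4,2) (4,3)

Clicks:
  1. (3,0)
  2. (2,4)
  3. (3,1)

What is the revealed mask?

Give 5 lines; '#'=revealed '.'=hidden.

Click 1 (3,0) count=0: revealed 6 new [(2,0) (2,1) (3,0) (3,1) (4,0) (4,1)] -> total=6
Click 2 (2,4) count=1: revealed 1 new [(2,4)] -> total=7
Click 3 (3,1) count=1: revealed 0 new [(none)] -> total=7

Answer: .....
.....
##..#
##...
##...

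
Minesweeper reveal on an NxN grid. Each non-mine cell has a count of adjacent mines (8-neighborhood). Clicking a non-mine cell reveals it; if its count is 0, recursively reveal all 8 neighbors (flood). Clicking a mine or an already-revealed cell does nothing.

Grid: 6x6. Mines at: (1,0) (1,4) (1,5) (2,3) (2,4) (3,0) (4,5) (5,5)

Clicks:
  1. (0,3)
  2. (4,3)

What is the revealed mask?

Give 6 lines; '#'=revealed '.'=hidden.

Answer: ...#..
......
......
.####.
#####.
#####.

Derivation:
Click 1 (0,3) count=1: revealed 1 new [(0,3)] -> total=1
Click 2 (4,3) count=0: revealed 14 new [(3,1) (3,2) (3,3) (3,4) (4,0) (4,1) (4,2) (4,3) (4,4) (5,0) (5,1) (5,2) (5,3) (5,4)] -> total=15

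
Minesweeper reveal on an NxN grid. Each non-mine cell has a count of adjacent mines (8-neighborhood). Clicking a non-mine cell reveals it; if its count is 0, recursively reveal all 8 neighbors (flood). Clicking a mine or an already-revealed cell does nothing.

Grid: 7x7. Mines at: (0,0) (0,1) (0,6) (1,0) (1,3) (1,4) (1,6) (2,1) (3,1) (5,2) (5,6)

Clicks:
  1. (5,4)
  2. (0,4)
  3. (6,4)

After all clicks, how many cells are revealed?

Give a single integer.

Click 1 (5,4) count=0: revealed 21 new [(2,2) (2,3) (2,4) (2,5) (2,6) (3,2) (3,3) (3,4) (3,5) (3,6) (4,2) (4,3) (4,4) (4,5) (4,6) (5,3) (5,4) (5,5) (6,3) (6,4) (6,5)] -> total=21
Click 2 (0,4) count=2: revealed 1 new [(0,4)] -> total=22
Click 3 (6,4) count=0: revealed 0 new [(none)] -> total=22

Answer: 22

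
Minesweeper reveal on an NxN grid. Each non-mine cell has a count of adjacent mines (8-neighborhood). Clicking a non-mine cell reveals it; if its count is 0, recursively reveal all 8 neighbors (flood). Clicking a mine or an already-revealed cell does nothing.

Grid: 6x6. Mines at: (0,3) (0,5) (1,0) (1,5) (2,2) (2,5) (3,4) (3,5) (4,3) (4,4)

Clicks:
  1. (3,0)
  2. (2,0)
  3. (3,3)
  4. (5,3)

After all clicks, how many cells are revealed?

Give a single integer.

Answer: 13

Derivation:
Click 1 (3,0) count=0: revealed 11 new [(2,0) (2,1) (3,0) (3,1) (3,2) (4,0) (4,1) (4,2) (5,0) (5,1) (5,2)] -> total=11
Click 2 (2,0) count=1: revealed 0 new [(none)] -> total=11
Click 3 (3,3) count=4: revealed 1 new [(3,3)] -> total=12
Click 4 (5,3) count=2: revealed 1 new [(5,3)] -> total=13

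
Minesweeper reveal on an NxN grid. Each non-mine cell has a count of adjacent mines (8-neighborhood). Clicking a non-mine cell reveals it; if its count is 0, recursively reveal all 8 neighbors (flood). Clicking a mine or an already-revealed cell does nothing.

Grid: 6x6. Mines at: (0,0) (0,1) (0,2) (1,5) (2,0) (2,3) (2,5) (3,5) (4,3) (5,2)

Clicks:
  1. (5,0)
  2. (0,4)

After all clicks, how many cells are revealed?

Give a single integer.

Click 1 (5,0) count=0: revealed 6 new [(3,0) (3,1) (4,0) (4,1) (5,0) (5,1)] -> total=6
Click 2 (0,4) count=1: revealed 1 new [(0,4)] -> total=7

Answer: 7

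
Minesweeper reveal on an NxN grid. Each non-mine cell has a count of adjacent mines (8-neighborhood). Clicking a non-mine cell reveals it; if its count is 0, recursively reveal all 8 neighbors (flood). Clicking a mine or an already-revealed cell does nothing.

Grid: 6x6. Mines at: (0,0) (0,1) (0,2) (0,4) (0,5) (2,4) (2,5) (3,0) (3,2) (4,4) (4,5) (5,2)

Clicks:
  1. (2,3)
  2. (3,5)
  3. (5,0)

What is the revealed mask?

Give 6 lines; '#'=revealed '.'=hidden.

Answer: ......
......
...#..
.....#
##....
##....

Derivation:
Click 1 (2,3) count=2: revealed 1 new [(2,3)] -> total=1
Click 2 (3,5) count=4: revealed 1 new [(3,5)] -> total=2
Click 3 (5,0) count=0: revealed 4 new [(4,0) (4,1) (5,0) (5,1)] -> total=6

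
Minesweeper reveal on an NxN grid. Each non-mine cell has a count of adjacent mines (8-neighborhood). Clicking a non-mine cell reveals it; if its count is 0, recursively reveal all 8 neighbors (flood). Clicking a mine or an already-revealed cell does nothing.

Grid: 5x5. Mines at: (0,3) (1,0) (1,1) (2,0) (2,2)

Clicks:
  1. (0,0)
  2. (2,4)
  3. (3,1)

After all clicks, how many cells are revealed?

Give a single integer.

Answer: 15

Derivation:
Click 1 (0,0) count=2: revealed 1 new [(0,0)] -> total=1
Click 2 (2,4) count=0: revealed 14 new [(1,3) (1,4) (2,3) (2,4) (3,0) (3,1) (3,2) (3,3) (3,4) (4,0) (4,1) (4,2) (4,3) (4,4)] -> total=15
Click 3 (3,1) count=2: revealed 0 new [(none)] -> total=15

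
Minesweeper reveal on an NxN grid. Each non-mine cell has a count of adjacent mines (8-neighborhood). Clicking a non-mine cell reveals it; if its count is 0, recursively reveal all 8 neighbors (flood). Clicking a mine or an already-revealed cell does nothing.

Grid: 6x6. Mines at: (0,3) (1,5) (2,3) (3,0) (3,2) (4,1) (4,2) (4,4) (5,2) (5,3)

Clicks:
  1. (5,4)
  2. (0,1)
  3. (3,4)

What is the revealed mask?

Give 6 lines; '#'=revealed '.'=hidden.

Click 1 (5,4) count=2: revealed 1 new [(5,4)] -> total=1
Click 2 (0,1) count=0: revealed 9 new [(0,0) (0,1) (0,2) (1,0) (1,1) (1,2) (2,0) (2,1) (2,2)] -> total=10
Click 3 (3,4) count=2: revealed 1 new [(3,4)] -> total=11

Answer: ###...
###...
###...
....#.
......
....#.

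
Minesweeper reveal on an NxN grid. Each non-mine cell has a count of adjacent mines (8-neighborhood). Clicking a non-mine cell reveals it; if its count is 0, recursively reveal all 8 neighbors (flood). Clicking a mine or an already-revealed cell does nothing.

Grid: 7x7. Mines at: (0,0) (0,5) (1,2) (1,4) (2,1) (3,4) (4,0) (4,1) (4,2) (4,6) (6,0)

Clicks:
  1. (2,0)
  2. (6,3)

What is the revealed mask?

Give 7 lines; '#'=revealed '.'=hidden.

Answer: .......
.......
#......
.......
...###.
.######
.######

Derivation:
Click 1 (2,0) count=1: revealed 1 new [(2,0)] -> total=1
Click 2 (6,3) count=0: revealed 15 new [(4,3) (4,4) (4,5) (5,1) (5,2) (5,3) (5,4) (5,5) (5,6) (6,1) (6,2) (6,3) (6,4) (6,5) (6,6)] -> total=16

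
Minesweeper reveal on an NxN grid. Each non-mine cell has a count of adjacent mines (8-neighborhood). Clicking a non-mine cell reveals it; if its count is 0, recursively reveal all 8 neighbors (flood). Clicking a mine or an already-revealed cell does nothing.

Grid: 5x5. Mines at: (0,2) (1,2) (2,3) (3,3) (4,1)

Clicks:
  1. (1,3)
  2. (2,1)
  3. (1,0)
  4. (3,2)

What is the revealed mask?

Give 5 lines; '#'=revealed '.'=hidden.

Answer: ##...
##.#.
##...
###..
.....

Derivation:
Click 1 (1,3) count=3: revealed 1 new [(1,3)] -> total=1
Click 2 (2,1) count=1: revealed 1 new [(2,1)] -> total=2
Click 3 (1,0) count=0: revealed 7 new [(0,0) (0,1) (1,0) (1,1) (2,0) (3,0) (3,1)] -> total=9
Click 4 (3,2) count=3: revealed 1 new [(3,2)] -> total=10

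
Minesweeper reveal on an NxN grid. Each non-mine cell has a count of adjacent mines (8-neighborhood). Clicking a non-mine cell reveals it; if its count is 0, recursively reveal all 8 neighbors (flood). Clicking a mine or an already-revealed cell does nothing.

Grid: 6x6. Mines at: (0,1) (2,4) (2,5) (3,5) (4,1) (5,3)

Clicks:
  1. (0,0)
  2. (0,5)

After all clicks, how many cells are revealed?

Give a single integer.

Click 1 (0,0) count=1: revealed 1 new [(0,0)] -> total=1
Click 2 (0,5) count=0: revealed 8 new [(0,2) (0,3) (0,4) (0,5) (1,2) (1,3) (1,4) (1,5)] -> total=9

Answer: 9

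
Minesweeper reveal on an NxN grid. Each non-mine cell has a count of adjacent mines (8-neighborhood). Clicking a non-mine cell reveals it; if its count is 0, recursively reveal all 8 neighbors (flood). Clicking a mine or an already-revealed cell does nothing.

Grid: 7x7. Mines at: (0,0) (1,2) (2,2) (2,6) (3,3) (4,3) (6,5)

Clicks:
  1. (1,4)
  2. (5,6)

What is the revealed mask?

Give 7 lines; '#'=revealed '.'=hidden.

Click 1 (1,4) count=0: revealed 11 new [(0,3) (0,4) (0,5) (0,6) (1,3) (1,4) (1,5) (1,6) (2,3) (2,4) (2,5)] -> total=11
Click 2 (5,6) count=1: revealed 1 new [(5,6)] -> total=12

Answer: ...####
...####
...###.
.......
.......
......#
.......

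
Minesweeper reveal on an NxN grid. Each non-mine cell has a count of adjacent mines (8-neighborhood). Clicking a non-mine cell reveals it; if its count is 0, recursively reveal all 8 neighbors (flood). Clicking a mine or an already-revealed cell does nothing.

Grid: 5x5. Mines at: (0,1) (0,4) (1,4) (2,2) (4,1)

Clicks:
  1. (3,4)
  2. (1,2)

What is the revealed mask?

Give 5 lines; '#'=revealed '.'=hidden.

Answer: .....
..#..
...##
..###
..###

Derivation:
Click 1 (3,4) count=0: revealed 8 new [(2,3) (2,4) (3,2) (3,3) (3,4) (4,2) (4,3) (4,4)] -> total=8
Click 2 (1,2) count=2: revealed 1 new [(1,2)] -> total=9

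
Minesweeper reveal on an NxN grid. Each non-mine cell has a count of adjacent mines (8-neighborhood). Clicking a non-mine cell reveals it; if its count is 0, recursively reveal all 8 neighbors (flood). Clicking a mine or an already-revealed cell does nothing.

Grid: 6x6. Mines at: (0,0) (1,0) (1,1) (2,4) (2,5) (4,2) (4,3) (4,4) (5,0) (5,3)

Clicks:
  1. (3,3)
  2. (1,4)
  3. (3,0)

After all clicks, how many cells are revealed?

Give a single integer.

Answer: 8

Derivation:
Click 1 (3,3) count=4: revealed 1 new [(3,3)] -> total=1
Click 2 (1,4) count=2: revealed 1 new [(1,4)] -> total=2
Click 3 (3,0) count=0: revealed 6 new [(2,0) (2,1) (3,0) (3,1) (4,0) (4,1)] -> total=8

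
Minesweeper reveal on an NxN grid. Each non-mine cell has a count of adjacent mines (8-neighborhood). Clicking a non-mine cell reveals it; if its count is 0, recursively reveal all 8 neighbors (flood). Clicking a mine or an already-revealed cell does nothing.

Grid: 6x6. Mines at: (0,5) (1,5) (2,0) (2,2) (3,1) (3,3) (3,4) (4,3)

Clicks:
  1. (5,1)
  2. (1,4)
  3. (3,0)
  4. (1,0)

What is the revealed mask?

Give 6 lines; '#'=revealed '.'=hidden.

Click 1 (5,1) count=0: revealed 6 new [(4,0) (4,1) (4,2) (5,0) (5,1) (5,2)] -> total=6
Click 2 (1,4) count=2: revealed 1 new [(1,4)] -> total=7
Click 3 (3,0) count=2: revealed 1 new [(3,0)] -> total=8
Click 4 (1,0) count=1: revealed 1 new [(1,0)] -> total=9

Answer: ......
#...#.
......
#.....
###...
###...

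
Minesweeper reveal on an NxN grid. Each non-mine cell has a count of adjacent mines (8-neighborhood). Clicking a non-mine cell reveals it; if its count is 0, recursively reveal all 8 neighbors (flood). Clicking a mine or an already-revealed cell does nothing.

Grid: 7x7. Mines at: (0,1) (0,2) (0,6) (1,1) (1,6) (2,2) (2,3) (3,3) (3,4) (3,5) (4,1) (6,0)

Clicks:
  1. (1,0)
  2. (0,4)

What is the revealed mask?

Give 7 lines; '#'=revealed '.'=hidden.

Click 1 (1,0) count=2: revealed 1 new [(1,0)] -> total=1
Click 2 (0,4) count=0: revealed 6 new [(0,3) (0,4) (0,5) (1,3) (1,4) (1,5)] -> total=7

Answer: ...###.
#..###.
.......
.......
.......
.......
.......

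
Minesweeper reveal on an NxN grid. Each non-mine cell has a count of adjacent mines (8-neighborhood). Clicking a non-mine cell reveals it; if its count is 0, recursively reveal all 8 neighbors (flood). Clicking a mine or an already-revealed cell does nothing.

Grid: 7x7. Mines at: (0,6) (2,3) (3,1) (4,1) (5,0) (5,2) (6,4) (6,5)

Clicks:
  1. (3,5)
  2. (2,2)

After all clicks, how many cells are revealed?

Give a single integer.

Click 1 (3,5) count=0: revealed 18 new [(1,4) (1,5) (1,6) (2,4) (2,5) (2,6) (3,3) (3,4) (3,5) (3,6) (4,3) (4,4) (4,5) (4,6) (5,3) (5,4) (5,5) (5,6)] -> total=18
Click 2 (2,2) count=2: revealed 1 new [(2,2)] -> total=19

Answer: 19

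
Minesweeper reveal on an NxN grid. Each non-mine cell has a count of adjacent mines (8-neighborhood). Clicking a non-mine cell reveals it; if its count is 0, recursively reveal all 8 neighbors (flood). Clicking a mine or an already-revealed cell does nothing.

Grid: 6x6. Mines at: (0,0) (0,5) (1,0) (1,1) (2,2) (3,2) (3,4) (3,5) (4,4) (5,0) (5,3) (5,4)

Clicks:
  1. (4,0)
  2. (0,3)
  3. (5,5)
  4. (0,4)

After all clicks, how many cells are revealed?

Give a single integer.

Answer: 8

Derivation:
Click 1 (4,0) count=1: revealed 1 new [(4,0)] -> total=1
Click 2 (0,3) count=0: revealed 6 new [(0,2) (0,3) (0,4) (1,2) (1,3) (1,4)] -> total=7
Click 3 (5,5) count=2: revealed 1 new [(5,5)] -> total=8
Click 4 (0,4) count=1: revealed 0 new [(none)] -> total=8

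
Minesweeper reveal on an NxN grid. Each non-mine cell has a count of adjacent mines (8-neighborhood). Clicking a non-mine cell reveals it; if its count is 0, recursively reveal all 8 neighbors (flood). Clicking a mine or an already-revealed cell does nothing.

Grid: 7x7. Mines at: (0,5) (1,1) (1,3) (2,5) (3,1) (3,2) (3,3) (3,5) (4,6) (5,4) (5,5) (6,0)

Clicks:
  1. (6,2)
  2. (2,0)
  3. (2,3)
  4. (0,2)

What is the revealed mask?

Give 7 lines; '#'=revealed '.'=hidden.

Answer: ..#....
.......
#..#...
.......
.###...
.###...
.###...

Derivation:
Click 1 (6,2) count=0: revealed 9 new [(4,1) (4,2) (4,3) (5,1) (5,2) (5,3) (6,1) (6,2) (6,3)] -> total=9
Click 2 (2,0) count=2: revealed 1 new [(2,0)] -> total=10
Click 3 (2,3) count=3: revealed 1 new [(2,3)] -> total=11
Click 4 (0,2) count=2: revealed 1 new [(0,2)] -> total=12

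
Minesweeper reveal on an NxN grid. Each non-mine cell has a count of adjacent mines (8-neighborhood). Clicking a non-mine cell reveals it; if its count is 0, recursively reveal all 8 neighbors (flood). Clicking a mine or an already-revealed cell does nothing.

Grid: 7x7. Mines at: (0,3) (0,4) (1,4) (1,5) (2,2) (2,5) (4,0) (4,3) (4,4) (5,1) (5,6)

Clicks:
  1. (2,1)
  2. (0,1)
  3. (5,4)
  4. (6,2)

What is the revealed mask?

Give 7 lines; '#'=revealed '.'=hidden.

Answer: ###....
###....
##.....
##.....
.......
....#..
..#....

Derivation:
Click 1 (2,1) count=1: revealed 1 new [(2,1)] -> total=1
Click 2 (0,1) count=0: revealed 9 new [(0,0) (0,1) (0,2) (1,0) (1,1) (1,2) (2,0) (3,0) (3,1)] -> total=10
Click 3 (5,4) count=2: revealed 1 new [(5,4)] -> total=11
Click 4 (6,2) count=1: revealed 1 new [(6,2)] -> total=12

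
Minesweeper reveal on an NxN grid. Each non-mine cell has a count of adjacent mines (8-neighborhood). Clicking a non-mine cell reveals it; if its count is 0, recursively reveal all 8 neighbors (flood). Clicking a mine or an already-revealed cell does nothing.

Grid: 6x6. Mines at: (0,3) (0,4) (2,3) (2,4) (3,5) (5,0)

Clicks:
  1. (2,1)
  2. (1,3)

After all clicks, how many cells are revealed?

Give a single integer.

Click 1 (2,1) count=0: revealed 25 new [(0,0) (0,1) (0,2) (1,0) (1,1) (1,2) (2,0) (2,1) (2,2) (3,0) (3,1) (3,2) (3,3) (3,4) (4,0) (4,1) (4,2) (4,3) (4,4) (4,5) (5,1) (5,2) (5,3) (5,4) (5,5)] -> total=25
Click 2 (1,3) count=4: revealed 1 new [(1,3)] -> total=26

Answer: 26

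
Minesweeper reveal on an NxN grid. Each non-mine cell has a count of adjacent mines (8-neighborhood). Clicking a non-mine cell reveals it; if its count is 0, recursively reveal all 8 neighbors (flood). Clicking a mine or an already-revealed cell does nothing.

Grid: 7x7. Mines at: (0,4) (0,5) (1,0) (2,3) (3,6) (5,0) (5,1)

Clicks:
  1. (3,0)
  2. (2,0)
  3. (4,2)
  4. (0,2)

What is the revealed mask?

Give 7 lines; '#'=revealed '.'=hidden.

Answer: .###...
.###...
###....
###....
###....
.......
.......

Derivation:
Click 1 (3,0) count=0: revealed 9 new [(2,0) (2,1) (2,2) (3,0) (3,1) (3,2) (4,0) (4,1) (4,2)] -> total=9
Click 2 (2,0) count=1: revealed 0 new [(none)] -> total=9
Click 3 (4,2) count=1: revealed 0 new [(none)] -> total=9
Click 4 (0,2) count=0: revealed 6 new [(0,1) (0,2) (0,3) (1,1) (1,2) (1,3)] -> total=15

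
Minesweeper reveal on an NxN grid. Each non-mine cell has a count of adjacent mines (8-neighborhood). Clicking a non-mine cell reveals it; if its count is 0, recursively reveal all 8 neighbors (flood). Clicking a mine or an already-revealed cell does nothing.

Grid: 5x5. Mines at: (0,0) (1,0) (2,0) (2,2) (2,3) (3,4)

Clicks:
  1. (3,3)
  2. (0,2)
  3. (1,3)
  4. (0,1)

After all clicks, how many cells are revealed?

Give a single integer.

Answer: 9

Derivation:
Click 1 (3,3) count=3: revealed 1 new [(3,3)] -> total=1
Click 2 (0,2) count=0: revealed 8 new [(0,1) (0,2) (0,3) (0,4) (1,1) (1,2) (1,3) (1,4)] -> total=9
Click 3 (1,3) count=2: revealed 0 new [(none)] -> total=9
Click 4 (0,1) count=2: revealed 0 new [(none)] -> total=9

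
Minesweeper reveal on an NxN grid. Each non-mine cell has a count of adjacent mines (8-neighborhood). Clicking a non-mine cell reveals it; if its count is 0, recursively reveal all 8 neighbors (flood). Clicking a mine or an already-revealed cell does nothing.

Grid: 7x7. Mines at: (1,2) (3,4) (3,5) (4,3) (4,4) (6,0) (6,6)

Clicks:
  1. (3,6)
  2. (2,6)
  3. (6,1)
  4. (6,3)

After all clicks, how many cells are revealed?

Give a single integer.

Click 1 (3,6) count=1: revealed 1 new [(3,6)] -> total=1
Click 2 (2,6) count=1: revealed 1 new [(2,6)] -> total=2
Click 3 (6,1) count=1: revealed 1 new [(6,1)] -> total=3
Click 4 (6,3) count=0: revealed 9 new [(5,1) (5,2) (5,3) (5,4) (5,5) (6,2) (6,3) (6,4) (6,5)] -> total=12

Answer: 12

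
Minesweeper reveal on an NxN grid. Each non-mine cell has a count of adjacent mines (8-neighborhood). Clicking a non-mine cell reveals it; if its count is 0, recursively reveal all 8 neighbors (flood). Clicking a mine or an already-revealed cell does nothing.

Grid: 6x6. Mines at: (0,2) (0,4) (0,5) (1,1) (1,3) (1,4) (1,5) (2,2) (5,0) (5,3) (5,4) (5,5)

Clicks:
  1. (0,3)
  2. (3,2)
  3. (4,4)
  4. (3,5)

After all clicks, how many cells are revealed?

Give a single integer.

Answer: 11

Derivation:
Click 1 (0,3) count=4: revealed 1 new [(0,3)] -> total=1
Click 2 (3,2) count=1: revealed 1 new [(3,2)] -> total=2
Click 3 (4,4) count=3: revealed 1 new [(4,4)] -> total=3
Click 4 (3,5) count=0: revealed 8 new [(2,3) (2,4) (2,5) (3,3) (3,4) (3,5) (4,3) (4,5)] -> total=11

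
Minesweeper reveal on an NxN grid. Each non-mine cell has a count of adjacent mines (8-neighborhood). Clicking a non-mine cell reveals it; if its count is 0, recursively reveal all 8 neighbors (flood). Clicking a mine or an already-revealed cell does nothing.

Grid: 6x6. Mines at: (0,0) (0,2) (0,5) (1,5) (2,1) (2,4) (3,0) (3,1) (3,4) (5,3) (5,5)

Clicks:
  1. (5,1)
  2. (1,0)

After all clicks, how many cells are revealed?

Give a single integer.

Answer: 7

Derivation:
Click 1 (5,1) count=0: revealed 6 new [(4,0) (4,1) (4,2) (5,0) (5,1) (5,2)] -> total=6
Click 2 (1,0) count=2: revealed 1 new [(1,0)] -> total=7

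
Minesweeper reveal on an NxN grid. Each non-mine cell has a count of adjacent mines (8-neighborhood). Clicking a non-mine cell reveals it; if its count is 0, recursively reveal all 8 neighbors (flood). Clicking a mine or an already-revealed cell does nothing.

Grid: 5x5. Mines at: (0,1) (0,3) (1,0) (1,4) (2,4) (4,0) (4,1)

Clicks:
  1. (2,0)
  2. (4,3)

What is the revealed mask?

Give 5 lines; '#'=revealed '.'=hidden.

Click 1 (2,0) count=1: revealed 1 new [(2,0)] -> total=1
Click 2 (4,3) count=0: revealed 6 new [(3,2) (3,3) (3,4) (4,2) (4,3) (4,4)] -> total=7

Answer: .....
.....
#....
..###
..###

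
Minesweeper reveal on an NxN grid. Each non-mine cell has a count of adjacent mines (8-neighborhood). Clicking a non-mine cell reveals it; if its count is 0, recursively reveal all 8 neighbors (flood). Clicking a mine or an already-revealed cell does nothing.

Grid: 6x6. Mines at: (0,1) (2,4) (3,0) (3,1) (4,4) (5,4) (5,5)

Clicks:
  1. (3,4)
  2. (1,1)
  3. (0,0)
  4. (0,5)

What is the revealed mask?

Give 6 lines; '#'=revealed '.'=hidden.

Answer: #.####
.#####
......
....#.
......
......

Derivation:
Click 1 (3,4) count=2: revealed 1 new [(3,4)] -> total=1
Click 2 (1,1) count=1: revealed 1 new [(1,1)] -> total=2
Click 3 (0,0) count=1: revealed 1 new [(0,0)] -> total=3
Click 4 (0,5) count=0: revealed 8 new [(0,2) (0,3) (0,4) (0,5) (1,2) (1,3) (1,4) (1,5)] -> total=11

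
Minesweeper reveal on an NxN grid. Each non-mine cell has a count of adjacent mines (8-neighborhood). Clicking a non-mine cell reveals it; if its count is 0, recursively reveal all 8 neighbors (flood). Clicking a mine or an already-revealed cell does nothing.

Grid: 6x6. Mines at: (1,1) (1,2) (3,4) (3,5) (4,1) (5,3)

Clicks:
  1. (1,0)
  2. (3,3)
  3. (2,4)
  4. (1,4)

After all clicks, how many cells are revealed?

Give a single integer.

Answer: 11

Derivation:
Click 1 (1,0) count=1: revealed 1 new [(1,0)] -> total=1
Click 2 (3,3) count=1: revealed 1 new [(3,3)] -> total=2
Click 3 (2,4) count=2: revealed 1 new [(2,4)] -> total=3
Click 4 (1,4) count=0: revealed 8 new [(0,3) (0,4) (0,5) (1,3) (1,4) (1,5) (2,3) (2,5)] -> total=11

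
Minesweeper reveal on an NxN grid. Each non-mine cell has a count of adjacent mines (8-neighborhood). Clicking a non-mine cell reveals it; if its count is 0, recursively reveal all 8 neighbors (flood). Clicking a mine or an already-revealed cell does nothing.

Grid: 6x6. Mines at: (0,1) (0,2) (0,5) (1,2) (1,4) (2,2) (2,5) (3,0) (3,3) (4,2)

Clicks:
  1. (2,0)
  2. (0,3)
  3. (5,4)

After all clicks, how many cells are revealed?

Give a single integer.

Click 1 (2,0) count=1: revealed 1 new [(2,0)] -> total=1
Click 2 (0,3) count=3: revealed 1 new [(0,3)] -> total=2
Click 3 (5,4) count=0: revealed 8 new [(3,4) (3,5) (4,3) (4,4) (4,5) (5,3) (5,4) (5,5)] -> total=10

Answer: 10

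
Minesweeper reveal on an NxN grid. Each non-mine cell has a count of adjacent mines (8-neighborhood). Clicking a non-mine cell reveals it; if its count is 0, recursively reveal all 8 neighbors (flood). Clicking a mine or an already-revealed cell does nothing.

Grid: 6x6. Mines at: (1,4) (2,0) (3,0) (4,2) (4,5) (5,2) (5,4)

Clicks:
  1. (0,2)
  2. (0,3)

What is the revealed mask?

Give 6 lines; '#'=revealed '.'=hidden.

Click 1 (0,2) count=0: revealed 14 new [(0,0) (0,1) (0,2) (0,3) (1,0) (1,1) (1,2) (1,3) (2,1) (2,2) (2,3) (3,1) (3,2) (3,3)] -> total=14
Click 2 (0,3) count=1: revealed 0 new [(none)] -> total=14

Answer: ####..
####..
.###..
.###..
......
......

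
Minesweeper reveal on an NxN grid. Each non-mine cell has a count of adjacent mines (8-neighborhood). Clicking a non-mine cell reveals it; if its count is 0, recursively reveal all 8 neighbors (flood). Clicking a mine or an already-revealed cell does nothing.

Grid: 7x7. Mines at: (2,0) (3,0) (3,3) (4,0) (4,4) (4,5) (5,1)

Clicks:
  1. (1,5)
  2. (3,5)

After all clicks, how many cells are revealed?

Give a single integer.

Answer: 23

Derivation:
Click 1 (1,5) count=0: revealed 23 new [(0,0) (0,1) (0,2) (0,3) (0,4) (0,5) (0,6) (1,0) (1,1) (1,2) (1,3) (1,4) (1,5) (1,6) (2,1) (2,2) (2,3) (2,4) (2,5) (2,6) (3,4) (3,5) (3,6)] -> total=23
Click 2 (3,5) count=2: revealed 0 new [(none)] -> total=23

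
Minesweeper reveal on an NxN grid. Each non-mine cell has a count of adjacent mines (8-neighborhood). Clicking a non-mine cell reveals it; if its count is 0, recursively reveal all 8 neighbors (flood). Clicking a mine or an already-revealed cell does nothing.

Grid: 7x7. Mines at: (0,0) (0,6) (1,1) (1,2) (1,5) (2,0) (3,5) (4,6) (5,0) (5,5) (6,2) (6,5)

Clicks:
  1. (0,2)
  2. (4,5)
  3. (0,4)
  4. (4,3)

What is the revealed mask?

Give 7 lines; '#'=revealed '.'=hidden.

Click 1 (0,2) count=2: revealed 1 new [(0,2)] -> total=1
Click 2 (4,5) count=3: revealed 1 new [(4,5)] -> total=2
Click 3 (0,4) count=1: revealed 1 new [(0,4)] -> total=3
Click 4 (4,3) count=0: revealed 16 new [(2,1) (2,2) (2,3) (2,4) (3,1) (3,2) (3,3) (3,4) (4,1) (4,2) (4,3) (4,4) (5,1) (5,2) (5,3) (5,4)] -> total=19

Answer: ..#.#..
.......
.####..
.####..
.#####.
.####..
.......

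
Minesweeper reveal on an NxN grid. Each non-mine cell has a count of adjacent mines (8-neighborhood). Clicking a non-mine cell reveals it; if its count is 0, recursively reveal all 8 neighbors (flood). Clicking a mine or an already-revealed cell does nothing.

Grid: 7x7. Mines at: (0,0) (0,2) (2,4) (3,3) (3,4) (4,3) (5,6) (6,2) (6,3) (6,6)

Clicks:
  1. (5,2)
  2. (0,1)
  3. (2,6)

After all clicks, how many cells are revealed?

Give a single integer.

Answer: 16

Derivation:
Click 1 (5,2) count=3: revealed 1 new [(5,2)] -> total=1
Click 2 (0,1) count=2: revealed 1 new [(0,1)] -> total=2
Click 3 (2,6) count=0: revealed 14 new [(0,3) (0,4) (0,5) (0,6) (1,3) (1,4) (1,5) (1,6) (2,5) (2,6) (3,5) (3,6) (4,5) (4,6)] -> total=16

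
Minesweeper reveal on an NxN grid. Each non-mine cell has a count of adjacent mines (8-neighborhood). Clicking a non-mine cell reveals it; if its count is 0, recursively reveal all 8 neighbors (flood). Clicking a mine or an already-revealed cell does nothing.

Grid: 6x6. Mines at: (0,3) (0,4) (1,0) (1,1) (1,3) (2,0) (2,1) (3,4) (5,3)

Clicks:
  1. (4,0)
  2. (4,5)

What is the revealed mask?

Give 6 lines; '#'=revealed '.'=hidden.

Click 1 (4,0) count=0: revealed 9 new [(3,0) (3,1) (3,2) (4,0) (4,1) (4,2) (5,0) (5,1) (5,2)] -> total=9
Click 2 (4,5) count=1: revealed 1 new [(4,5)] -> total=10

Answer: ......
......
......
###...
###..#
###...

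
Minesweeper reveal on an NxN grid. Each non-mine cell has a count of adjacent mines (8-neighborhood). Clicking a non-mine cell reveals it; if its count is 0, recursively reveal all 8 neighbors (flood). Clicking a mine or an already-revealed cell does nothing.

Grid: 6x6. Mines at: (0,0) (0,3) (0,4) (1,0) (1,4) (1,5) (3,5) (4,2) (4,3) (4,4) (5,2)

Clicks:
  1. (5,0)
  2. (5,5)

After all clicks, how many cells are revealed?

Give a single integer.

Click 1 (5,0) count=0: revealed 8 new [(2,0) (2,1) (3,0) (3,1) (4,0) (4,1) (5,0) (5,1)] -> total=8
Click 2 (5,5) count=1: revealed 1 new [(5,5)] -> total=9

Answer: 9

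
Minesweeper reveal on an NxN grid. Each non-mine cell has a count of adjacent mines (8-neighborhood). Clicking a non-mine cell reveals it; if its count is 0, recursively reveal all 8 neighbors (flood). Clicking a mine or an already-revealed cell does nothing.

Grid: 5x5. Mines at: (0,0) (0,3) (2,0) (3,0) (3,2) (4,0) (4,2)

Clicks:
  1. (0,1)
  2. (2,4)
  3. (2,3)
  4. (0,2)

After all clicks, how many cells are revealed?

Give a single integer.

Click 1 (0,1) count=1: revealed 1 new [(0,1)] -> total=1
Click 2 (2,4) count=0: revealed 8 new [(1,3) (1,4) (2,3) (2,4) (3,3) (3,4) (4,3) (4,4)] -> total=9
Click 3 (2,3) count=1: revealed 0 new [(none)] -> total=9
Click 4 (0,2) count=1: revealed 1 new [(0,2)] -> total=10

Answer: 10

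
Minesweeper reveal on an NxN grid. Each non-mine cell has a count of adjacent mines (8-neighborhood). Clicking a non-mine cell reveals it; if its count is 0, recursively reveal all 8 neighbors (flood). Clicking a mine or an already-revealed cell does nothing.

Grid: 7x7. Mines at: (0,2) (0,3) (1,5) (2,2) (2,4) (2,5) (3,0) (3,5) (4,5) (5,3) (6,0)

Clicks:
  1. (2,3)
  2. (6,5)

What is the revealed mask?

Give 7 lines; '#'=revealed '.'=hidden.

Answer: .......
.......
...#...
.......
.......
....###
....###

Derivation:
Click 1 (2,3) count=2: revealed 1 new [(2,3)] -> total=1
Click 2 (6,5) count=0: revealed 6 new [(5,4) (5,5) (5,6) (6,4) (6,5) (6,6)] -> total=7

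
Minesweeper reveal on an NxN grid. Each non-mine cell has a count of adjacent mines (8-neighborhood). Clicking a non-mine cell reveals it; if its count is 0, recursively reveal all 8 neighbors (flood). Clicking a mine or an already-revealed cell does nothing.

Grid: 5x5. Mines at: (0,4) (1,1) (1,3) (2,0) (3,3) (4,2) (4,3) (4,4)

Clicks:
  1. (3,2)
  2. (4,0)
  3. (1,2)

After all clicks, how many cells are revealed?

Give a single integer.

Answer: 6

Derivation:
Click 1 (3,2) count=3: revealed 1 new [(3,2)] -> total=1
Click 2 (4,0) count=0: revealed 4 new [(3,0) (3,1) (4,0) (4,1)] -> total=5
Click 3 (1,2) count=2: revealed 1 new [(1,2)] -> total=6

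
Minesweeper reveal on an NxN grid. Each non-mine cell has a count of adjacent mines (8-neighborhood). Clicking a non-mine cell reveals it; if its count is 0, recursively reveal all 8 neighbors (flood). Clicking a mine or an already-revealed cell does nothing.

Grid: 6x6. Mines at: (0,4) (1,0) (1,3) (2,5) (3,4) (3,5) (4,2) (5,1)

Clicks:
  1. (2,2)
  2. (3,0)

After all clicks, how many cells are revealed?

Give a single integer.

Answer: 7

Derivation:
Click 1 (2,2) count=1: revealed 1 new [(2,2)] -> total=1
Click 2 (3,0) count=0: revealed 6 new [(2,0) (2,1) (3,0) (3,1) (4,0) (4,1)] -> total=7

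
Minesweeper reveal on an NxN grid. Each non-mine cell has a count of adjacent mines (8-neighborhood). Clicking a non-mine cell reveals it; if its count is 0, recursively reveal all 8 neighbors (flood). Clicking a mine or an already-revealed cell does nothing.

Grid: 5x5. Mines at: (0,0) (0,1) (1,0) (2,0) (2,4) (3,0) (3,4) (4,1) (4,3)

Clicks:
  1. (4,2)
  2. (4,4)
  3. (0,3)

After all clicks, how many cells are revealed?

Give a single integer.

Click 1 (4,2) count=2: revealed 1 new [(4,2)] -> total=1
Click 2 (4,4) count=2: revealed 1 new [(4,4)] -> total=2
Click 3 (0,3) count=0: revealed 6 new [(0,2) (0,3) (0,4) (1,2) (1,3) (1,4)] -> total=8

Answer: 8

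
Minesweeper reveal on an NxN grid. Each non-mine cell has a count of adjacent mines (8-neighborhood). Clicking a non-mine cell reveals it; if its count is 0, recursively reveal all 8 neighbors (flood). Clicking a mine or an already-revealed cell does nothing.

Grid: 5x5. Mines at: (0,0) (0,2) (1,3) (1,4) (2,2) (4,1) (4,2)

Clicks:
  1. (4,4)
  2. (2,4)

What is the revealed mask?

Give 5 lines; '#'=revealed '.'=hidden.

Click 1 (4,4) count=0: revealed 6 new [(2,3) (2,4) (3,3) (3,4) (4,3) (4,4)] -> total=6
Click 2 (2,4) count=2: revealed 0 new [(none)] -> total=6

Answer: .....
.....
...##
...##
...##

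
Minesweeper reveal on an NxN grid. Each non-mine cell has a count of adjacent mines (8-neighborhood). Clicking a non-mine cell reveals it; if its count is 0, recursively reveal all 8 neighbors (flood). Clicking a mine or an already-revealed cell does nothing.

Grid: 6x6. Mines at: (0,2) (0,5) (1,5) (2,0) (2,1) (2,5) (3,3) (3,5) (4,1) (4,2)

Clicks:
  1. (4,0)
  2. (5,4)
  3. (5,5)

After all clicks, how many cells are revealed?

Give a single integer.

Click 1 (4,0) count=1: revealed 1 new [(4,0)] -> total=1
Click 2 (5,4) count=0: revealed 6 new [(4,3) (4,4) (4,5) (5,3) (5,4) (5,5)] -> total=7
Click 3 (5,5) count=0: revealed 0 new [(none)] -> total=7

Answer: 7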